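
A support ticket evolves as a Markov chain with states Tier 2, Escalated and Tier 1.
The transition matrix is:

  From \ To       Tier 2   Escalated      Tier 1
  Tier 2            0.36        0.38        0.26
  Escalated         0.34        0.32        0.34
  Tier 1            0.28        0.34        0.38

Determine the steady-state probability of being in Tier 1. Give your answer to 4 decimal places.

0.3269

Let the stationary distribution be π with π = πP and π_1 + π_2 + π_3 = 1.
π_1 = 0.36·π_1 + 0.34·π_2 + 0.28·π_3
π_2 = 0.38·π_1 + 0.32·π_2 + 0.34·π_3
Solving with the normalization constraint gives π = (0.3269, 0.3462, 0.3269).
So the stationary probability of Tier 1 is 0.3269.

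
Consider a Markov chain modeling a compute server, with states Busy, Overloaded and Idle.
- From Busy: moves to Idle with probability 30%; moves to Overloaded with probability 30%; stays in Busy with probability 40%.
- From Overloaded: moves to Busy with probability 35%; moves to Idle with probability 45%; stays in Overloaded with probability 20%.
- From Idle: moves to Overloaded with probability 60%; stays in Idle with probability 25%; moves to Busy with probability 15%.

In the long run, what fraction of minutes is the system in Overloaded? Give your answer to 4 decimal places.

0.3649

Let the stationary distribution be π with π = πP and π_1 + π_2 + π_3 = 1.
π_1 = 0.4·π_1 + 0.35·π_2 + 0.15·π_3
π_2 = 0.3·π_1 + 0.2·π_2 + 0.6·π_3
Solving with the normalization constraint gives π = (0.2973, 0.3649, 0.3378).
So the stationary probability of Overloaded is 0.3649.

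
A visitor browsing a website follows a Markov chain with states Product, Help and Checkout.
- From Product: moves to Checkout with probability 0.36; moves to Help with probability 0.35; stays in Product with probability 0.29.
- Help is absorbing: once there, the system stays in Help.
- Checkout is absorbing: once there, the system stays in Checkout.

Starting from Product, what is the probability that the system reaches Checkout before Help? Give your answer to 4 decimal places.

Let h(s) be the probability of absorption at Checkout starting from transient state s. Then h(Checkout) = 1 and h(Help) = 0. By first-step analysis:
h(Product) = 0.29·h(Product) + 0.35·0 + 0.36·1
Solving: h(Product) = 0.5070.
Starting from Product, the probability is 0.5070.

0.5070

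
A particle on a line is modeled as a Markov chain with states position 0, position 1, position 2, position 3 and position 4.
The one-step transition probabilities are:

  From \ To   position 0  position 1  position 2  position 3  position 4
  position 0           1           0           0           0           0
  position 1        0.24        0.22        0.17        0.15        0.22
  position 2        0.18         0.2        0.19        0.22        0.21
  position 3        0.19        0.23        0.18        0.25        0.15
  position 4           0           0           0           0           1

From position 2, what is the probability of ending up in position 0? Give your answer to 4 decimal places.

0.4941

Let h(s) be the probability of absorption at position 0 starting from transient state s. Then h(position 0) = 1 and h(position 4) = 0. By first-step analysis:
h(position 1) = 0.24·1 + 0.22·h(position 1) + 0.17·h(position 2) + 0.15·h(position 3) + 0.22·0
h(position 2) = 0.18·1 + 0.2·h(position 1) + 0.19·h(position 2) + 0.22·h(position 3) + 0.21·0
h(position 3) = 0.19·1 + 0.23·h(position 1) + 0.18·h(position 2) + 0.25·h(position 3) + 0.15·0
Solving: h(position 1) = 0.5174, h(position 2) = 0.4941, h(position 3) = 0.5306.
Starting from position 2, the probability is 0.4941.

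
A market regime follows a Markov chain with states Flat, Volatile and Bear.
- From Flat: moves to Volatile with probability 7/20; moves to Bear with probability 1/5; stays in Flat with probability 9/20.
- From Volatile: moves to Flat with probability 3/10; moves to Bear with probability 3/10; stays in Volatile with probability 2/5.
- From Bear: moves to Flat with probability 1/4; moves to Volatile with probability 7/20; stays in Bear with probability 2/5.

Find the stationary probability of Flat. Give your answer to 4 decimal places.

0.3355

Let the stationary distribution be π with π = πP and π_1 + π_2 + π_3 = 1.
π_1 = 0.45·π_1 + 0.3·π_2 + 0.25·π_3
π_2 = 0.35·π_1 + 0.4·π_2 + 0.35·π_3
Solving with the normalization constraint gives π = (0.3355, 0.3684, 0.2961).
So the stationary probability of Flat is 0.3355.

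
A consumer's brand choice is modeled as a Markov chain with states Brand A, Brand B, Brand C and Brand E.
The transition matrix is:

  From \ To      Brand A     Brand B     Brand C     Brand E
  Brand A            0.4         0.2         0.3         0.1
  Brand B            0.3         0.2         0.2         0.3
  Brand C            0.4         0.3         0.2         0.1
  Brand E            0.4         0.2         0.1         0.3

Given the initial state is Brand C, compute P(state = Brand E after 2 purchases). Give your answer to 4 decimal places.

0.1800

Propagate the distribution vector 2 purchases from Brand C.
After 0 purchases: (0.0000, 0.0000, 1.0000, 0.0000)
After 1 purchase: (0.4000, 0.3000, 0.2000, 0.1000)
After 2 purchases: (0.3700, 0.2200, 0.2300, 0.1800)
P(in Brand E after 2 purchases) = 0.1800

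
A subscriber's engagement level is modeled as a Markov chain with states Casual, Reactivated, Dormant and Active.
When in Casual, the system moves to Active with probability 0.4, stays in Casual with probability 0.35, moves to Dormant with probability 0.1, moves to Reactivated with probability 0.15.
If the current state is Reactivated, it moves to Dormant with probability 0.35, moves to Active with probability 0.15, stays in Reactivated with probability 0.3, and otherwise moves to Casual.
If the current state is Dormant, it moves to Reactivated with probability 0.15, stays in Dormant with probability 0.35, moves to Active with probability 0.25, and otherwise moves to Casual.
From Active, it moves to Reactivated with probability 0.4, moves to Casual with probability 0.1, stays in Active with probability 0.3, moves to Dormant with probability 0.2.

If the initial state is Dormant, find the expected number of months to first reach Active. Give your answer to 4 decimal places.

Let t(s) be the expected number of months to first reach Active from state s, with t(Active) = 0. Conditioning on the first month:
t(Casual) = 1 + 0.35·t(Casual) + 0.15·t(Reactivated) + 0.1·t(Dormant)
t(Reactivated) = 1 + 0.2·t(Casual) + 0.3·t(Reactivated) + 0.35·t(Dormant)
t(Dormant) = 1 + 0.25·t(Casual) + 0.15·t(Reactivated) + 0.35·t(Dormant)
Solving: t(Casual) = 3.0576, t(Reactivated) = 4.1367, t(Dormant) = 3.6691.
Expected months from Dormant to Active: 3.6691.

3.6691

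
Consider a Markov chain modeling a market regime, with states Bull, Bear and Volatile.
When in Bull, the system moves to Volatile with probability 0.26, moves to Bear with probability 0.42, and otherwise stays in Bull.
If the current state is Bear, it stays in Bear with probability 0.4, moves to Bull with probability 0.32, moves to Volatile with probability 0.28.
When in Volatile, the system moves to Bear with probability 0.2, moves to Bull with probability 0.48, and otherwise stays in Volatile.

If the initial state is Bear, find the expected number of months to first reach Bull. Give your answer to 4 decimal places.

Let t(s) be the expected number of months to first reach Bull from state s, with t(Bull) = 0. Conditioning on the first month:
t(Bear) = 1 + 0.4·t(Bear) + 0.28·t(Volatile)
t(Volatile) = 1 + 0.2·t(Bear) + 0.32·t(Volatile)
Solving: t(Bear) = 2.7273, t(Volatile) = 2.2727.
Expected months from Bear to Bull: 2.7273.

2.7273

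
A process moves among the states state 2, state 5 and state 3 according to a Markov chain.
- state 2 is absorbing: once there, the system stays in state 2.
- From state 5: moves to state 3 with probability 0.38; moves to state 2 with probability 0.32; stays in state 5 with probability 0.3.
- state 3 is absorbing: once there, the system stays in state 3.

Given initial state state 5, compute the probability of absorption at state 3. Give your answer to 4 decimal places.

0.5429

Let h(s) be the probability of absorption at state 3 starting from transient state s. Then h(state 3) = 1 and h(state 2) = 0. By first-step analysis:
h(state 5) = 0.32·0 + 0.3·h(state 5) + 0.38·1
Solving: h(state 5) = 0.5429.
Starting from state 5, the probability is 0.5429.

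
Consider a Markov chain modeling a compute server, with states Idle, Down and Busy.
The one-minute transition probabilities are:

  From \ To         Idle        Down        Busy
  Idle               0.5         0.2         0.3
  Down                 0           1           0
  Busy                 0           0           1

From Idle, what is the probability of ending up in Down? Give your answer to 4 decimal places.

0.4000

Let h(s) be the probability of absorption at Down starting from transient state s. Then h(Down) = 1 and h(Busy) = 0. By first-step analysis:
h(Idle) = 0.5·h(Idle) + 0.2·1 + 0.3·0
Solving: h(Idle) = 0.4000.
Starting from Idle, the probability is 0.4000.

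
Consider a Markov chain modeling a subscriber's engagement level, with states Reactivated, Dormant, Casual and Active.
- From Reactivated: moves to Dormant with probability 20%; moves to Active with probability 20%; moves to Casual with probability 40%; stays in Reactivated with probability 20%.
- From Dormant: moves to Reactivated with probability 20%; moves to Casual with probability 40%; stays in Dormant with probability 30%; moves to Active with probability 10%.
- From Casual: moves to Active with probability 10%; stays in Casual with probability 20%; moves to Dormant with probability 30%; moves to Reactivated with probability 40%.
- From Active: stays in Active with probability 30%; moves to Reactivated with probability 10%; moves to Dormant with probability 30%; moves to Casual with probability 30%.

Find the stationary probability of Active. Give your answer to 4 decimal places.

0.1561

Let the stationary distribution be π with π = πP and π_1 + π_2 + π_3 + π_4 = 1.
π_1 = 0.2·π_1 + 0.2·π_2 + 0.4·π_3 + 0.1·π_4
π_2 = 0.2·π_1 + 0.3·π_2 + 0.3·π_3 + 0.3·π_4
π_3 = 0.4·π_1 + 0.4·π_2 + 0.2·π_3 + 0.3·π_4
Solving with the normalization constraint gives π = (0.2485, 0.2752, 0.3203, 0.1561).
So the stationary probability of Active is 0.1561.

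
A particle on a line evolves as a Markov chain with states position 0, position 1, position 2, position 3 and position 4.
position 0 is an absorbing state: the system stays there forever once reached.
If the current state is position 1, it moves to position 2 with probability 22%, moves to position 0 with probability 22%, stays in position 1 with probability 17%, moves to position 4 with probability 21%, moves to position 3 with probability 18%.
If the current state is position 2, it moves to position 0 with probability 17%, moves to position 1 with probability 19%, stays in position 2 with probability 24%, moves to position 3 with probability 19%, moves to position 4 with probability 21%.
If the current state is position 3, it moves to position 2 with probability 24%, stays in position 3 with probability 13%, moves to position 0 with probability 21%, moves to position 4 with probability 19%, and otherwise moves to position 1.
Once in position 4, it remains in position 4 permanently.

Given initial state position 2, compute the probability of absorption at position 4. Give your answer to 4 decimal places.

Let h(s) be the probability of absorption at position 4 starting from transient state s. Then h(position 4) = 1 and h(position 0) = 0. By first-step analysis:
h(position 1) = 0.22·0 + 0.17·h(position 1) + 0.22·h(position 2) + 0.18·h(position 3) + 0.21·1
h(position 2) = 0.17·0 + 0.19·h(position 1) + 0.24·h(position 2) + 0.19·h(position 3) + 0.21·1
h(position 3) = 0.21·0 + 0.23·h(position 1) + 0.24·h(position 2) + 0.13·h(position 3) + 0.19·1
Solving: h(position 1) = 0.4996, h(position 2) = 0.5250, h(position 3) = 0.4953.
Starting from position 2, the probability is 0.5250.

0.5250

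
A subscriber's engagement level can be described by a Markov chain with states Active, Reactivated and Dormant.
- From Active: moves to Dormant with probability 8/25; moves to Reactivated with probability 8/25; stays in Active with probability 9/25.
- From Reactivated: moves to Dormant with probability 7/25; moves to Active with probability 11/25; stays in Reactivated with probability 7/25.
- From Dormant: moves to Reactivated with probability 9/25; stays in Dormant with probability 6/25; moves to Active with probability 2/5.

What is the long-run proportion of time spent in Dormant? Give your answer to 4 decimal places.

Let the stationary distribution be π with π = πP and π_1 + π_2 + π_3 = 1.
π_1 = 0.36·π_1 + 0.44·π_2 + 0.4·π_3
π_2 = 0.32·π_1 + 0.28·π_2 + 0.36·π_3
Solving with the normalization constraint gives π = (0.3969, 0.3186, 0.2845).
So the stationary probability of Dormant is 0.2845.

0.2845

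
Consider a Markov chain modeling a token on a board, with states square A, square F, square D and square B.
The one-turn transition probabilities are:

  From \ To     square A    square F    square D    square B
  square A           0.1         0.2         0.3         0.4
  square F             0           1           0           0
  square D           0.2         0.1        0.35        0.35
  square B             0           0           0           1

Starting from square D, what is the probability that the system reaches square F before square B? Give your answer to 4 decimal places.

Let h(s) be the probability of absorption at square F starting from transient state s. Then h(square F) = 1 and h(square B) = 0. By first-step analysis:
h(square A) = 0.1·h(square A) + 0.2·1 + 0.3·h(square D) + 0.4·0
h(square D) = 0.2·h(square A) + 0.1·1 + 0.35·h(square D) + 0.35·0
Solving: h(square A) = 0.3048, h(square D) = 0.2476.
Starting from square D, the probability is 0.2476.

0.2476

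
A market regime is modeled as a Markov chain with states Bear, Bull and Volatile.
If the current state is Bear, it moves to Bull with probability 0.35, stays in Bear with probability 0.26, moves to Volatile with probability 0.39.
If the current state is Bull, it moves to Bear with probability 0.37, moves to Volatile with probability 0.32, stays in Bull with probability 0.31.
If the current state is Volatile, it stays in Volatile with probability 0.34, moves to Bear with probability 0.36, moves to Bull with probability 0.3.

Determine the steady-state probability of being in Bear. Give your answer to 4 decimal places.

Let the stationary distribution be π with π = πP and π_1 + π_2 + π_3 = 1.
π_1 = 0.26·π_1 + 0.37·π_2 + 0.36·π_3
π_2 = 0.35·π_1 + 0.31·π_2 + 0.3·π_3
Solving with the normalization constraint gives π = (0.3302, 0.3197, 0.3501).
So the stationary probability of Bear is 0.3302.

0.3302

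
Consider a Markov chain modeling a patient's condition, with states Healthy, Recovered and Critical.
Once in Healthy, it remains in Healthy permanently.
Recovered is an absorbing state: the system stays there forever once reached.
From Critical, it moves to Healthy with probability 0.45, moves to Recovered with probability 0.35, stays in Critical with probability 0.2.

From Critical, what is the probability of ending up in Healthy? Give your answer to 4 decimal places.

0.5625

Let h(s) be the probability of absorption at Healthy starting from transient state s. Then h(Healthy) = 1 and h(Recovered) = 0. By first-step analysis:
h(Critical) = 0.45·1 + 0.35·0 + 0.2·h(Critical)
Solving: h(Critical) = 0.5625.
Starting from Critical, the probability is 0.5625.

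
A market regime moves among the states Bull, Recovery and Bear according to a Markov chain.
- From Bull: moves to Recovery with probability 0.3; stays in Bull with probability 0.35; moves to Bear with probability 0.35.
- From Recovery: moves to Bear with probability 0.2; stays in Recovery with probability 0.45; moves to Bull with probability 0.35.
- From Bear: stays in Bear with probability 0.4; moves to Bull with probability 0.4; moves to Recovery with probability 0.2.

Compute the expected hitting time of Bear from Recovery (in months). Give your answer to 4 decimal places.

Let t(s) be the expected number of months to first reach Bear from state s, with t(Bear) = 0. Conditioning on the first month:
t(Bull) = 1 + 0.35·t(Bull) + 0.3·t(Recovery)
t(Recovery) = 1 + 0.35·t(Bull) + 0.45·t(Recovery)
Solving: t(Bull) = 3.3663, t(Recovery) = 3.9604.
Expected months from Recovery to Bear: 3.9604.

3.9604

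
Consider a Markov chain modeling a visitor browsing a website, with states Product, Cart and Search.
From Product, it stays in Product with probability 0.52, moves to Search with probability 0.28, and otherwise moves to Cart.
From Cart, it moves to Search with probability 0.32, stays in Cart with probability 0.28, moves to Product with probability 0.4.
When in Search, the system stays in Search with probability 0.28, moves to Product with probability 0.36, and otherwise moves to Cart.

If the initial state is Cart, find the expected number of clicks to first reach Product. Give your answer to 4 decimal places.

2.5794

Let t(s) be the expected number of clicks to first reach Product from state s, with t(Product) = 0. Conditioning on the first click:
t(Cart) = 1 + 0.28·t(Cart) + 0.32·t(Search)
t(Search) = 1 + 0.36·t(Cart) + 0.28·t(Search)
Solving: t(Cart) = 2.5794, t(Search) = 2.6786.
Expected clicks from Cart to Product: 2.5794.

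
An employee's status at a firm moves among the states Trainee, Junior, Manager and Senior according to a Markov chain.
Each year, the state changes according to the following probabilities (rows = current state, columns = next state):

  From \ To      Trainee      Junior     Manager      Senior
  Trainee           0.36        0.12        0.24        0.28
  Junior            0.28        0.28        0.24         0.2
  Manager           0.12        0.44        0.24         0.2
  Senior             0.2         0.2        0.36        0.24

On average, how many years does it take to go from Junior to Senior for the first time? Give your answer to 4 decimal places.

4.5247

Let t(s) be the expected number of years to first reach Senior from state s, with t(Senior) = 0. Conditioning on the first year:
t(Trainee) = 1 + 0.36·t(Trainee) + 0.12·t(Junior) + 0.24·t(Manager)
t(Junior) = 1 + 0.28·t(Trainee) + 0.28·t(Junior) + 0.24·t(Manager)
t(Manager) = 1 + 0.12·t(Trainee) + 0.44·t(Junior) + 0.24·t(Manager)
Solving: t(Trainee) = 4.1313, t(Junior) = 4.5247, t(Manager) = 4.5877.
Expected years from Junior to Senior: 4.5247.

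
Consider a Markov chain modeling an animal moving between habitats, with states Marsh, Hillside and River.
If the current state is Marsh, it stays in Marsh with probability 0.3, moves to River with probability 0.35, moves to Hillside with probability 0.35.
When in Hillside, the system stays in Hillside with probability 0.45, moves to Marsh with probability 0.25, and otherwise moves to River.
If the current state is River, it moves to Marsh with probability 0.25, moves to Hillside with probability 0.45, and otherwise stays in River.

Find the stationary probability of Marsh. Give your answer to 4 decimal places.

Let the stationary distribution be π with π = πP and π_1 + π_2 + π_3 = 1.
π_1 = 0.3·π_1 + 0.25·π_2 + 0.25·π_3
π_2 = 0.35·π_1 + 0.45·π_2 + 0.45·π_3
Solving with the normalization constraint gives π = (0.2632, 0.4237, 0.3132).
So the stationary probability of Marsh is 0.2632.

0.2632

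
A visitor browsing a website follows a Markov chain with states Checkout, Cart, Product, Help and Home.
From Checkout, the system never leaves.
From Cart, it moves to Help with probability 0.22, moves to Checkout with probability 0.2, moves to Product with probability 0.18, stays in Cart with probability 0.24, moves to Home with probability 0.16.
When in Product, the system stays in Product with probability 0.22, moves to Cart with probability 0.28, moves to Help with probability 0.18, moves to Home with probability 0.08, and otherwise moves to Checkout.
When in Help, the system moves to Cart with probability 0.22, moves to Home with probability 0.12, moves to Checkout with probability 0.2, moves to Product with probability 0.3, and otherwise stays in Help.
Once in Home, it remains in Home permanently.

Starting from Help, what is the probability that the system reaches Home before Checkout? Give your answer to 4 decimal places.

0.3627

Let h(s) be the probability of absorption at Home starting from transient state s. Then h(Home) = 1 and h(Checkout) = 0. By first-step analysis:
h(Cart) = 0.2·0 + 0.24·h(Cart) + 0.18·h(Product) + 0.22·h(Help) + 0.16·1
h(Product) = 0.24·0 + 0.28·h(Cart) + 0.22·h(Product) + 0.18·h(Help) + 0.08·1
h(Help) = 0.2·0 + 0.22·h(Cart) + 0.3·h(Product) + 0.16·h(Help) + 0.12·1
Solving: h(Cart) = 0.3931, h(Product) = 0.3274, h(Help) = 0.3627.
Starting from Help, the probability is 0.3627.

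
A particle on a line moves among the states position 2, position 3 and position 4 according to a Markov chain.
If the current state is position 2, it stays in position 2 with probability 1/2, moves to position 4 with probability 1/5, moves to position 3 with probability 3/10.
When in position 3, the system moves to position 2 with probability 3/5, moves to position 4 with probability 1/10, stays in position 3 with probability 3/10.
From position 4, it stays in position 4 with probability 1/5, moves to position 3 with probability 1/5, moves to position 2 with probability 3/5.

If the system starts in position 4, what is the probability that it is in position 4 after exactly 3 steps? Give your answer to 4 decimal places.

0.1720

Propagate the distribution vector 3 steps from position 4.
After 0 steps: (0.0000, 0.0000, 1.0000)
After 1 step: (0.6000, 0.2000, 0.2000)
After 2 steps: (0.5400, 0.2800, 0.1800)
After 3 steps: (0.5460, 0.2820, 0.1720)
P(in position 4 after 3 steps) = 0.1720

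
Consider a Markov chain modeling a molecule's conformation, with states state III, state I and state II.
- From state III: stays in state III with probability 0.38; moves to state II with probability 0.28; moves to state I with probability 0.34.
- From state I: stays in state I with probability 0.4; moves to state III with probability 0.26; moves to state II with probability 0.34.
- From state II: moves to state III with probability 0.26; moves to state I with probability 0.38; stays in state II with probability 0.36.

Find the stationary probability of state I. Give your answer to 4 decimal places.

Let the stationary distribution be π with π = πP and π_1 + π_2 + π_3 = 1.
π_1 = 0.38·π_1 + 0.26·π_2 + 0.26·π_3
π_2 = 0.34·π_1 + 0.4·π_2 + 0.38·π_3
Solving with the normalization constraint gives π = (0.2955, 0.3757, 0.3288).
So the stationary probability of state I is 0.3757.

0.3757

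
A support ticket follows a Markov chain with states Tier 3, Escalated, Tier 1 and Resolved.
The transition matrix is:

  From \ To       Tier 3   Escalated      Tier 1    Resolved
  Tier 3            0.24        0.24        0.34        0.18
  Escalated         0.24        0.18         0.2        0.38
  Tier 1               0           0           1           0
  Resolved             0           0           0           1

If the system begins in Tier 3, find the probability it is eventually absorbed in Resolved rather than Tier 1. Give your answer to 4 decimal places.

Let h(s) be the probability of absorption at Resolved starting from transient state s. Then h(Resolved) = 1 and h(Tier 1) = 0. By first-step analysis:
h(Tier 3) = 0.24·h(Tier 3) + 0.24·h(Escalated) + 0.34·0 + 0.18·1
h(Escalated) = 0.24·h(Tier 3) + 0.18·h(Escalated) + 0.2·0 + 0.38·1
Solving: h(Tier 3) = 0.4222, h(Escalated) = 0.5870.
Starting from Tier 3, the probability is 0.4222.

0.4222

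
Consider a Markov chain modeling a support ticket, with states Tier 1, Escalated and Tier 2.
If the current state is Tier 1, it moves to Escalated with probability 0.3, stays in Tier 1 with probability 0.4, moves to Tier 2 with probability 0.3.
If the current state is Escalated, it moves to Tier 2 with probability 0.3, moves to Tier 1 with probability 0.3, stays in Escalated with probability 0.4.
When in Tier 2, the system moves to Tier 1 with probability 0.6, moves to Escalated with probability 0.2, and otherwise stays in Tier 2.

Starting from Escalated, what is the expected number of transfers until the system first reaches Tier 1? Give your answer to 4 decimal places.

Let t(s) be the expected number of transfers to first reach Tier 1 from state s, with t(Tier 1) = 0. Conditioning on the first transfer:
t(Escalated) = 1 + 0.4·t(Escalated) + 0.3·t(Tier 2)
t(Tier 2) = 1 + 0.2·t(Escalated) + 0.2·t(Tier 2)
Solving: t(Escalated) = 2.6190, t(Tier 2) = 1.9048.
Expected transfers from Escalated to Tier 1: 2.6190.

2.6190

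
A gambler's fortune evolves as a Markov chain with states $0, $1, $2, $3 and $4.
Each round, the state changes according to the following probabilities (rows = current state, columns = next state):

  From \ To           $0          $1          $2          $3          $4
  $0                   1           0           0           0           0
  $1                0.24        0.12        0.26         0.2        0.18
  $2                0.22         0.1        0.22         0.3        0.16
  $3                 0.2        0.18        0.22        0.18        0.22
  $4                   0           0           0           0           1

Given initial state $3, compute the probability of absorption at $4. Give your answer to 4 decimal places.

Let h(s) be the probability of absorption at $4 starting from transient state s. Then h($4) = 1 and h($0) = 0. By first-step analysis:
h($1) = 0.24·0 + 0.12·h($1) + 0.26·h($2) + 0.2·h($3) + 0.18·1
h($2) = 0.22·0 + 0.1·h($1) + 0.22·h($2) + 0.3·h($3) + 0.16·1
h($3) = 0.2·0 + 0.18·h($1) + 0.22·h($2) + 0.18·h($3) + 0.22·1
Solving: h($1) = 0.4483, h($2) = 0.4501, h($3) = 0.4875.
Starting from $3, the probability is 0.4875.

0.4875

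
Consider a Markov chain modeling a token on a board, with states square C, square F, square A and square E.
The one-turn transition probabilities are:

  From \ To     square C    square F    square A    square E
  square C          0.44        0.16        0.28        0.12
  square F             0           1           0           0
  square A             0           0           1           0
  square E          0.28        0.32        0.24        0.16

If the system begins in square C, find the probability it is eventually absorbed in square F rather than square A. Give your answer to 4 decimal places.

Let h(s) be the probability of absorption at square F starting from transient state s. Then h(square F) = 1 and h(square A) = 0. By first-step analysis:
h(square C) = 0.44·h(square C) + 0.16·1 + 0.28·0 + 0.12·h(square E)
h(square E) = 0.28·h(square C) + 0.32·1 + 0.24·0 + 0.16·h(square E)
Solving: h(square C) = 0.3956, h(square E) = 0.5128.
Starting from square C, the probability is 0.3956.

0.3956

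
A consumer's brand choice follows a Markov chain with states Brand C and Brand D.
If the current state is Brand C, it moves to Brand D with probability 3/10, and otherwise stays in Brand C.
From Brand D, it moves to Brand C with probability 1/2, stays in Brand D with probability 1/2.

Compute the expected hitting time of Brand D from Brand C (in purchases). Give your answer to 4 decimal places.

3.3333

Let t(s) be the expected number of purchases to first reach Brand D from state s, with t(Brand D) = 0. Conditioning on the first purchase:
t(Brand C) = 1 + 0.7·t(Brand C)
Solving: t(Brand C) = 3.3333.
Expected purchases from Brand C to Brand D: 3.3333.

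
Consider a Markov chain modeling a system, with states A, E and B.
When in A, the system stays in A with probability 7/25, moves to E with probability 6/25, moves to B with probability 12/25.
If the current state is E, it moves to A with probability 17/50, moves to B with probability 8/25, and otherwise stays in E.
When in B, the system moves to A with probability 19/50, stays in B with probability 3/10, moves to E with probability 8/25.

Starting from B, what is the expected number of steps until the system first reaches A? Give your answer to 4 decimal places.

Let t(s) be the expected number of steps to first reach A from state s, with t(A) = 0. Conditioning on the first step:
t(E) = 1 + 0.34·t(E) + 0.32·t(B)
t(B) = 1 + 0.32·t(E) + 0.3·t(B)
Solving: t(E) = 2.8365, t(B) = 2.7253.
Expected steps from B to A: 2.7253.

2.7253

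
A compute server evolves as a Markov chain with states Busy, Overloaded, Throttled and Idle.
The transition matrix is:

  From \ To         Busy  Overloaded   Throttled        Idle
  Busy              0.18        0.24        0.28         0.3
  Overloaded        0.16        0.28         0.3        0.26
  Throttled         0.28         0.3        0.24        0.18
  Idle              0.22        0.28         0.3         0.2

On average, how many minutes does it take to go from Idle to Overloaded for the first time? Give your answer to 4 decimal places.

3.6170

Let t(s) be the expected number of minutes to first reach Overloaded from state s, with t(Overloaded) = 0. Conditioning on the first minute:
t(Busy) = 1 + 0.18·t(Busy) + 0.28·t(Throttled) + 0.3·t(Idle)
t(Throttled) = 1 + 0.28·t(Busy) + 0.24·t(Throttled) + 0.18·t(Idle)
t(Idle) = 1 + 0.22·t(Busy) + 0.3·t(Throttled) + 0.2·t(Idle)
Solving: t(Busy) = 3.7573, t(Throttled) = 3.5567, t(Idle) = 3.6170.
Expected minutes from Idle to Overloaded: 3.6170.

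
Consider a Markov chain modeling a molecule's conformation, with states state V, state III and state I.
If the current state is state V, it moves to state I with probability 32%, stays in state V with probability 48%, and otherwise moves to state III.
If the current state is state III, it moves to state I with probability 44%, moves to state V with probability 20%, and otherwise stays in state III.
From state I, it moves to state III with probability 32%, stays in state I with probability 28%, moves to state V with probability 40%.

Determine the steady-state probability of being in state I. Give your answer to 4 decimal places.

0.3408

Let the stationary distribution be π with π = πP and π_1 + π_2 + π_3 = 1.
π_1 = 0.48·π_1 + 0.2·π_2 + 0.4·π_3
π_2 = 0.2·π_1 + 0.36·π_2 + 0.32·π_3
Solving with the normalization constraint gives π = (0.3724, 0.2868, 0.3408).
So the stationary probability of state I is 0.3408.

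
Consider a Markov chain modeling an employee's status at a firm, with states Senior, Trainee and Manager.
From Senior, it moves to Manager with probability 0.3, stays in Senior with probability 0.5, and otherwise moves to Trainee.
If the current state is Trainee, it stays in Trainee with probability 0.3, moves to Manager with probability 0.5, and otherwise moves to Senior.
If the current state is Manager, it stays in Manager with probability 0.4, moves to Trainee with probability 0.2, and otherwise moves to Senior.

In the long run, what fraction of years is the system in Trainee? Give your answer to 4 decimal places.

Let the stationary distribution be π with π = πP and π_1 + π_2 + π_3 = 1.
π_1 = 0.5·π_1 + 0.2·π_2 + 0.4·π_3
π_2 = 0.2·π_1 + 0.3·π_2 + 0.2·π_3
Solving with the normalization constraint gives π = (0.3951, 0.2222, 0.3827).
So the stationary probability of Trainee is 0.2222.

0.2222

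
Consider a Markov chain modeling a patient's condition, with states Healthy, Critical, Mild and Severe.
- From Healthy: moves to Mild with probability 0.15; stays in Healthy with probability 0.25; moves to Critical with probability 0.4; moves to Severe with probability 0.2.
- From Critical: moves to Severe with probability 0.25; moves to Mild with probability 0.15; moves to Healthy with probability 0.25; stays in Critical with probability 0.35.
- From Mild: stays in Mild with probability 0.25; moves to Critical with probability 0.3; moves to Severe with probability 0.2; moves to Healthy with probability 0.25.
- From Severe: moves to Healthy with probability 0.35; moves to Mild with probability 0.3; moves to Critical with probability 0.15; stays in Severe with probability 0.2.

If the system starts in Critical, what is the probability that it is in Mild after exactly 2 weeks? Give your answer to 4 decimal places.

0.2025

Propagate the distribution vector 2 weeks from Critical.
After 0 weeks: (0.0000, 1.0000, 0.0000, 0.0000)
After 1 week: (0.2500, 0.3500, 0.1500, 0.2500)
After 2 weeks: (0.2750, 0.3050, 0.2025, 0.2175)
P(in Mild after 2 weeks) = 0.2025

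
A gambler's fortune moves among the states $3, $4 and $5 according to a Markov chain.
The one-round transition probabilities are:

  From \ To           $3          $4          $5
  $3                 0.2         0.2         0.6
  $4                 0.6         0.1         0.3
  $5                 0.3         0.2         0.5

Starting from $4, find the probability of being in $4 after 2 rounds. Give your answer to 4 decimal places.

0.1900

Sum over the intermediate state after 1 round:
P = P($4→$3)·P($3→$4) + P($4→$4)·P($4→$4) + P($4→$5)·P($5→$4)
  = 0.6×0.2 + 0.1×0.1 + 0.3×0.2
  = 0.1200 + 0.0100 + 0.0600 = 0.1900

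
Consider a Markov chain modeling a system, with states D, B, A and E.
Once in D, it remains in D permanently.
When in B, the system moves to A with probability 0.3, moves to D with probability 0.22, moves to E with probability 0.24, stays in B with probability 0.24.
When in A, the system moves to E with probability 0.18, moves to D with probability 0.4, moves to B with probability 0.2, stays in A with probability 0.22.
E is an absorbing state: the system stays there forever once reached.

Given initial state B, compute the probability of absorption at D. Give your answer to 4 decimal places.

0.5473

Let h(s) be the probability of absorption at D starting from transient state s. Then h(D) = 1 and h(E) = 0. By first-step analysis:
h(B) = 0.22·1 + 0.24·h(B) + 0.3·h(A) + 0.24·0
h(A) = 0.4·1 + 0.2·h(B) + 0.22·h(A) + 0.18·0
Solving: h(B) = 0.5473, h(A) = 0.6532.
Starting from B, the probability is 0.5473.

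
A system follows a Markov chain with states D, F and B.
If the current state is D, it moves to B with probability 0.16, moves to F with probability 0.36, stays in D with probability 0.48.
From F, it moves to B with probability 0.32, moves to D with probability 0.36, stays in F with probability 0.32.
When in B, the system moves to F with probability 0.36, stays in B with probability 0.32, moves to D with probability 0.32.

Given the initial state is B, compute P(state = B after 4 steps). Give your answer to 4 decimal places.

Propagate the distribution vector 4 steps from B.
After 0 steps: (0.0000, 0.0000, 1.0000)
After 1 step: (0.3200, 0.3600, 0.3200)
After 2 steps: (0.3856, 0.3456, 0.2688)
After 3 steps: (0.3955, 0.3462, 0.2583)
After 4 steps: (0.3971, 0.3462, 0.2567)
P(in B after 4 steps) = 0.2567

0.2567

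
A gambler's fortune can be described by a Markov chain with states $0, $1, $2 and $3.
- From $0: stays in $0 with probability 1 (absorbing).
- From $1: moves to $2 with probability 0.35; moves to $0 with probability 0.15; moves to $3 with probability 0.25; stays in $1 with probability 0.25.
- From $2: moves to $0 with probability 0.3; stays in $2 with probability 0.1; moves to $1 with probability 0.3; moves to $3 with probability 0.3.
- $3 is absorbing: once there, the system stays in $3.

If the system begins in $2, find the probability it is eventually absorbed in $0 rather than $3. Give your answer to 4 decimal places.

0.4737

Let h(s) be the probability of absorption at $0 starting from transient state s. Then h($0) = 1 and h($3) = 0. By first-step analysis:
h($1) = 0.15·1 + 0.25·h($1) + 0.35·h($2) + 0.25·0
h($2) = 0.3·1 + 0.3·h($1) + 0.1·h($2) + 0.3·0
Solving: h($1) = 0.4211, h($2) = 0.4737.
Starting from $2, the probability is 0.4737.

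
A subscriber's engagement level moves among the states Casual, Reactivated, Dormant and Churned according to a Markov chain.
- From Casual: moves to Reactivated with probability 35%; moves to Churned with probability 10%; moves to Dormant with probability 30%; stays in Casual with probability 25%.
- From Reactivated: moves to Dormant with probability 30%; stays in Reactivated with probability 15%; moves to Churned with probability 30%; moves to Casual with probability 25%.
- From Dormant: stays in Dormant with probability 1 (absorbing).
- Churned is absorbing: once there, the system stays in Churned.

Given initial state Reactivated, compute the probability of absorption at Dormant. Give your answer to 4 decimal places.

0.5455

Let h(s) be the probability of absorption at Dormant starting from transient state s. Then h(Dormant) = 1 and h(Churned) = 0. By first-step analysis:
h(Casual) = 0.25·h(Casual) + 0.35·h(Reactivated) + 0.3·1 + 0.1·0
h(Reactivated) = 0.25·h(Casual) + 0.15·h(Reactivated) + 0.3·1 + 0.3·0
Solving: h(Casual) = 0.6545, h(Reactivated) = 0.5455.
Starting from Reactivated, the probability is 0.5455.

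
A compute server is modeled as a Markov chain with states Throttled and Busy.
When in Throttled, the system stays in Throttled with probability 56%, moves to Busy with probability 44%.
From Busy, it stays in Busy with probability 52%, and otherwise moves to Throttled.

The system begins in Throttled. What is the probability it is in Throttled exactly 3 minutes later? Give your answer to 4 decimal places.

Propagate the distribution vector 3 minutes from Throttled.
After 0 minutes: (1.0000, 0.0000)
After 1 minute: (0.5600, 0.4400)
After 2 minutes: (0.5248, 0.4752)
After 3 minutes: (0.5220, 0.4780)
P(in Throttled after 3 minutes) = 0.5220

0.5220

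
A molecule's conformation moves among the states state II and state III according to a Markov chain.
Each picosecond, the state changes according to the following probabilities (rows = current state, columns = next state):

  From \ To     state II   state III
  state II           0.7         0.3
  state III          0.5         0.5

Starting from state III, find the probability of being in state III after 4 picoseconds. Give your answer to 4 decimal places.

0.3760

Propagate the distribution vector 4 picoseconds from state III.
After 0 picoseconds: (0.0000, 1.0000)
After 1 picosecond: (0.5000, 0.5000)
After 2 picoseconds: (0.6000, 0.4000)
After 3 picoseconds: (0.6200, 0.3800)
After 4 picoseconds: (0.6240, 0.3760)
P(in state III after 4 picoseconds) = 0.3760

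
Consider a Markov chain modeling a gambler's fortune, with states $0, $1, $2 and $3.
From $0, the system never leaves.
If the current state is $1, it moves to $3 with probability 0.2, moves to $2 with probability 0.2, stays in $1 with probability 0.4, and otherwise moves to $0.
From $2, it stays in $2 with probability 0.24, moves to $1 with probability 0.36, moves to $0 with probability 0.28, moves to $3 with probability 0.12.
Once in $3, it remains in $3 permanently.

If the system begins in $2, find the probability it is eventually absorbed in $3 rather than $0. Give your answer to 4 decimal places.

Let h(s) be the probability of absorption at $3 starting from transient state s. Then h($3) = 1 and h($0) = 0. By first-step analysis:
h($1) = 0.2·0 + 0.4·h($1) + 0.2·h($2) + 0.2·1
h($2) = 0.28·0 + 0.36·h($1) + 0.24·h($2) + 0.12·1
Solving: h($1) = 0.4583, h($2) = 0.3750.
Starting from $2, the probability is 0.3750.

0.3750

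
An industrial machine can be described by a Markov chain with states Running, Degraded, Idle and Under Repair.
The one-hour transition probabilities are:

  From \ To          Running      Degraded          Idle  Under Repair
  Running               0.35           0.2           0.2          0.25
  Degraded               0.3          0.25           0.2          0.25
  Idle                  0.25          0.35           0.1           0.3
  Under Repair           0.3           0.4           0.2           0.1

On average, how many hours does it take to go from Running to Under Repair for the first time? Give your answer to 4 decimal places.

3.8596

Let t(s) be the expected number of hours to first reach Under Repair from state s, with t(Under Repair) = 0. Conditioning on the first hour:
t(Running) = 1 + 0.35·t(Running) + 0.2·t(Degraded) + 0.2·t(Idle)
t(Degraded) = 1 + 0.3·t(Running) + 0.25·t(Degraded) + 0.2·t(Idle)
t(Idle) = 1 + 0.25·t(Running) + 0.35·t(Degraded) + 0.1·t(Idle)
Solving: t(Running) = 3.8596, t(Degraded) = 3.8596, t(Idle) = 3.6842.
Expected hours from Running to Under Repair: 3.8596.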